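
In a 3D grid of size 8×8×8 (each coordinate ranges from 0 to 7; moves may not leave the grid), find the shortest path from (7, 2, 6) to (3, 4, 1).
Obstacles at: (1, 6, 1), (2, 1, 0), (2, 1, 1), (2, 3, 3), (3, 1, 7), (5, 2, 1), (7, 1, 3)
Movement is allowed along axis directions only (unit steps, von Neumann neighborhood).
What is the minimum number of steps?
11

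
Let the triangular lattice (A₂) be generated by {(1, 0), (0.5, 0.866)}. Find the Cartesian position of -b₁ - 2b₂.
(-2, -1.732)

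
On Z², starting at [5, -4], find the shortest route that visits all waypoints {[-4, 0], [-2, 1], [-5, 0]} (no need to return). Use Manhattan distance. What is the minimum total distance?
16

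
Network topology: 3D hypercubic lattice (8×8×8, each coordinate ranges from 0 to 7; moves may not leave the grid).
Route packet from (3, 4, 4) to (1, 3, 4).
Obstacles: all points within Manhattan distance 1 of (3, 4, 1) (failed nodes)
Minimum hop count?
3
(one shortest path: (3, 4, 4) → (2, 4, 4) → (1, 4, 4) → (1, 3, 4))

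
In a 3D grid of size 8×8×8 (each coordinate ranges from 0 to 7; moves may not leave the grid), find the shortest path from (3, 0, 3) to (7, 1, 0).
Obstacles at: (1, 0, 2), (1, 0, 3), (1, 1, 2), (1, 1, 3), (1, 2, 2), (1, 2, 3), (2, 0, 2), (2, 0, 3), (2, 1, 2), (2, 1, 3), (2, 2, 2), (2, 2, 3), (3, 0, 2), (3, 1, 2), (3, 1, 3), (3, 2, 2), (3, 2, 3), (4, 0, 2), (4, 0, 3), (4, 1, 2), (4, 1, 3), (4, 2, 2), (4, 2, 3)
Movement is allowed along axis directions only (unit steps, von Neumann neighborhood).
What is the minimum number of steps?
10
(one shortest path: (3, 0, 3) → (3, 0, 4) → (4, 0, 4) → (5, 0, 4) → (6, 0, 4) → (7, 0, 4) → (7, 1, 4) → (7, 1, 3) → (7, 1, 2) → (7, 1, 1) → (7, 1, 0))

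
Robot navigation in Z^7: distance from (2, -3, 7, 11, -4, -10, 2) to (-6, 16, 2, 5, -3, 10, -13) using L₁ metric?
74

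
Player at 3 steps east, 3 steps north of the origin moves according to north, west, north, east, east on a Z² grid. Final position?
(4, 5)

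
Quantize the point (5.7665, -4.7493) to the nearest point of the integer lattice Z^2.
(6, -5)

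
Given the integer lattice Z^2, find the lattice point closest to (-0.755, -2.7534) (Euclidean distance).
(-1, -3)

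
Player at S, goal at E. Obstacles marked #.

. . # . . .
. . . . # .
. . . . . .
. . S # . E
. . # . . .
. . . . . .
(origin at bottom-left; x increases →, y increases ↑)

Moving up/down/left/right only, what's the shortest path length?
5
(one shortest path: (2, 2) → (2, 3) → (3, 3) → (4, 3) → (5, 3) → (5, 2))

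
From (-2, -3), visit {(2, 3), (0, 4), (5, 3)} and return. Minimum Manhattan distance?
28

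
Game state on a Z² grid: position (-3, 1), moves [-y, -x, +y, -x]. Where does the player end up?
(-5, 1)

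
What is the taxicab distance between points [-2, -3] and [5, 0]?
10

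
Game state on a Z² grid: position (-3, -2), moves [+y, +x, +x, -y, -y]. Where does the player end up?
(-1, -3)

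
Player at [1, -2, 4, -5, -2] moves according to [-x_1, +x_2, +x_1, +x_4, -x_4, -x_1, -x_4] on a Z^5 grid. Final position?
(0, -1, 4, -6, -2)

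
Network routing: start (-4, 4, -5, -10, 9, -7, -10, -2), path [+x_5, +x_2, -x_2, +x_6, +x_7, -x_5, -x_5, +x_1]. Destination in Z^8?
(-3, 4, -5, -10, 8, -6, -9, -2)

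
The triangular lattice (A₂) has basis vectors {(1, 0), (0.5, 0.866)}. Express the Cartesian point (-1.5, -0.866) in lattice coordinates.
-b₁ - b₂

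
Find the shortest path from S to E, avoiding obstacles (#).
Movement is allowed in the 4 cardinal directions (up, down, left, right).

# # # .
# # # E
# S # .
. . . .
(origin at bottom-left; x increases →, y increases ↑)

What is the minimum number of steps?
5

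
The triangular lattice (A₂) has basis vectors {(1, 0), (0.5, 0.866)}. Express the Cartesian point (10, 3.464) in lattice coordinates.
8b₁ + 4b₂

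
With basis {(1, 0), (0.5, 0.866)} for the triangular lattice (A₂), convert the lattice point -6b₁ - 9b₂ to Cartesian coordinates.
(-10.5, -7.794)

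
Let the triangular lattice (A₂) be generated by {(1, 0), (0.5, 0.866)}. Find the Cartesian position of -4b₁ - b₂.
(-4.5, -0.866)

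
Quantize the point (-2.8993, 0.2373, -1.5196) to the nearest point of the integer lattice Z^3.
(-3, 0, -2)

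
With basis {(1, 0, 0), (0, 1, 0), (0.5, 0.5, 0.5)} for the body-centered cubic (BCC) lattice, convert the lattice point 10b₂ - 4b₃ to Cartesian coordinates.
(-2, 8, -2)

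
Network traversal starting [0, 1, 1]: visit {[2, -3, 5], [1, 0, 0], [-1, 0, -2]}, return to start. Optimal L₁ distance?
28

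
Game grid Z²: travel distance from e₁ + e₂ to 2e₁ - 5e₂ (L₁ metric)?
7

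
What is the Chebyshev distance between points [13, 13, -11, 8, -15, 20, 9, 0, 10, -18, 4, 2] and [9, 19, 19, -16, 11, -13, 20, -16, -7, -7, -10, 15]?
33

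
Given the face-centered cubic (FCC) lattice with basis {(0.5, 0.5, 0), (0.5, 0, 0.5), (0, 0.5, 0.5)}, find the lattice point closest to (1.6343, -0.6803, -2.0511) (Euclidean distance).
(1.5, -0.5, -2)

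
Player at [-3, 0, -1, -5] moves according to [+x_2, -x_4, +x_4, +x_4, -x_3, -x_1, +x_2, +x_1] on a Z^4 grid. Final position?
(-3, 2, -2, -4)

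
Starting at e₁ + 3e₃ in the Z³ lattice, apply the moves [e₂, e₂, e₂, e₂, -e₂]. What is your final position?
(1, 3, 3)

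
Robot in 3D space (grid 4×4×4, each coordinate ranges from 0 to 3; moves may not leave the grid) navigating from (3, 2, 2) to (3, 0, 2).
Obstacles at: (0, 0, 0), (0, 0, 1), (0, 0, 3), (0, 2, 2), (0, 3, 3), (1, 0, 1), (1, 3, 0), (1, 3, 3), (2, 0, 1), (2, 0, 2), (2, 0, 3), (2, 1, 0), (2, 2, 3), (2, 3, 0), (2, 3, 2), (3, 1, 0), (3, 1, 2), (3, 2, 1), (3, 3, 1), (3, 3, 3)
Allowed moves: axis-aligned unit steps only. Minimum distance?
4
(one shortest path: (3, 2, 2) → (3, 2, 3) → (3, 1, 3) → (3, 0, 3) → (3, 0, 2))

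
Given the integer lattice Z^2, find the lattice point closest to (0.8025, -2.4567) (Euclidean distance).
(1, -2)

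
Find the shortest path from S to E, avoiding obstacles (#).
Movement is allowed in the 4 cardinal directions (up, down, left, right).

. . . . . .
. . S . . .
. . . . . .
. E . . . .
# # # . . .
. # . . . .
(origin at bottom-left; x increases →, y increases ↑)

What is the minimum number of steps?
3
(one shortest path: (2, 4) → (1, 4) → (1, 3) → (1, 2))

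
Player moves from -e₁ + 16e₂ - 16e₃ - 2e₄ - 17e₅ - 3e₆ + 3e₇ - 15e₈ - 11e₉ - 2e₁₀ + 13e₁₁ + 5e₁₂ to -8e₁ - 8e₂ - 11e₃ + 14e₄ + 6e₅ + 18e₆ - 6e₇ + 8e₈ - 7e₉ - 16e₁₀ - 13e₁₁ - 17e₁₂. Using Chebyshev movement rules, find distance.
26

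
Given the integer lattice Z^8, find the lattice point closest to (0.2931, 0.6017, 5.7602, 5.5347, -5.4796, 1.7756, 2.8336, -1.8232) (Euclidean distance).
(0, 1, 6, 6, -5, 2, 3, -2)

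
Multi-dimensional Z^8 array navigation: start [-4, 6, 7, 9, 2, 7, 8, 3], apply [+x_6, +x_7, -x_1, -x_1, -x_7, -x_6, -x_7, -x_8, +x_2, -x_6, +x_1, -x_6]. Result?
(-5, 7, 7, 9, 2, 5, 7, 2)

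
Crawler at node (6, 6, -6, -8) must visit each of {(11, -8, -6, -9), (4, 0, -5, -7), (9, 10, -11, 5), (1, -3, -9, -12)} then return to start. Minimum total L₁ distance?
110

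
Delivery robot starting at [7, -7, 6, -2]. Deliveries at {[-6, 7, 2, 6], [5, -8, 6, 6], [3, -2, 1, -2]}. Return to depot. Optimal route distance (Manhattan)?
82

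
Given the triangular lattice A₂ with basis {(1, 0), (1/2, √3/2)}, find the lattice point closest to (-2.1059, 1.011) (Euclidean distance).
(-2.5, 0.866)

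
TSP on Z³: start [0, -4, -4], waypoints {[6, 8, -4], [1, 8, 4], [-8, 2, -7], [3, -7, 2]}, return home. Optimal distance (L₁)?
84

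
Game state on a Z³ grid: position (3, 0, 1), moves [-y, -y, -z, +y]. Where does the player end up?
(3, -1, 0)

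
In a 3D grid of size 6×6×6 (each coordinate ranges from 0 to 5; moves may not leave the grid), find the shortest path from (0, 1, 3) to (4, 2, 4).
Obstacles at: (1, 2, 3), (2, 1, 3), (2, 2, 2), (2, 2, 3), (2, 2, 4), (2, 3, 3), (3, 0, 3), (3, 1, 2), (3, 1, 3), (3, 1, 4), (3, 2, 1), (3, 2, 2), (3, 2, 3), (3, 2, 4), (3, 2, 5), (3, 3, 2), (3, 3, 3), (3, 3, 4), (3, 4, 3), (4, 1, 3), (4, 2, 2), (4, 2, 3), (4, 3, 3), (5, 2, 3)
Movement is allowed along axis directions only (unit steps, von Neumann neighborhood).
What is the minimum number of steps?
8
(one shortest path: (0, 1, 3) → (1, 1, 3) → (1, 0, 3) → (2, 0, 3) → (2, 0, 4) → (3, 0, 4) → (4, 0, 4) → (4, 1, 4) → (4, 2, 4))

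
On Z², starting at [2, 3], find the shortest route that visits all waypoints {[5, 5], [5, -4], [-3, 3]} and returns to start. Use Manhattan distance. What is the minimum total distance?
34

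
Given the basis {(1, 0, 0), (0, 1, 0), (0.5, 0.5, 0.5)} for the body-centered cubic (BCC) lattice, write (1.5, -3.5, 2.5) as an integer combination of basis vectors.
-b₁ - 6b₂ + 5b₃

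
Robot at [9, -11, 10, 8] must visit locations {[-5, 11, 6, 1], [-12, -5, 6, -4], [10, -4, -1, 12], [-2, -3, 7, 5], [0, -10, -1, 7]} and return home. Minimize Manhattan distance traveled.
154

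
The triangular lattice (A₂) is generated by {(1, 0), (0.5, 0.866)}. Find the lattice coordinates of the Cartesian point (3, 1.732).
2b₁ + 2b₂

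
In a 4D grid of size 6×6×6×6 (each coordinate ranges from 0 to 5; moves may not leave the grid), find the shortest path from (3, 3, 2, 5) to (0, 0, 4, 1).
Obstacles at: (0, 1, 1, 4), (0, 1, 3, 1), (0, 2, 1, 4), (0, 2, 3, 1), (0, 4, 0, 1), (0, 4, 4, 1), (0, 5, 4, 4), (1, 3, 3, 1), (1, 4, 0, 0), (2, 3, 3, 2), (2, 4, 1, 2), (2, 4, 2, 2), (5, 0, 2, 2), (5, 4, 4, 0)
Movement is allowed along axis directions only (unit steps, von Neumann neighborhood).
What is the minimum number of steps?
12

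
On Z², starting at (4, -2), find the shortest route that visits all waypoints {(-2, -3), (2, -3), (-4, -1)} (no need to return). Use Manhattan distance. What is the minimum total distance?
11
(one optimal route: (4, -2) → (2, -3) → (-2, -3) → (-4, -1))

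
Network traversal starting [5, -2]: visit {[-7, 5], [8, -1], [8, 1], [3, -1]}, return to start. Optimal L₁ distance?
44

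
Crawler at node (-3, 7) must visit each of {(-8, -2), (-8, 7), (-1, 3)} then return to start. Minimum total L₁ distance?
32
(one optimal route: (-3, 7) → (-8, 7) → (-8, -2) → (-1, 3) → (-3, 7))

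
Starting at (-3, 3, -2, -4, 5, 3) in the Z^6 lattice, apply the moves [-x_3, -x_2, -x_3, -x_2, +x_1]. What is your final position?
(-2, 1, -4, -4, 5, 3)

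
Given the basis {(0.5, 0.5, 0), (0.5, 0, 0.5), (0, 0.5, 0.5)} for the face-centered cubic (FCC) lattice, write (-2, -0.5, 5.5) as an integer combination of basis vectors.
-8b₁ + 4b₂ + 7b₃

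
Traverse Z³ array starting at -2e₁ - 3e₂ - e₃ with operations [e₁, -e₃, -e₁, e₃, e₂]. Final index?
(-2, -2, -1)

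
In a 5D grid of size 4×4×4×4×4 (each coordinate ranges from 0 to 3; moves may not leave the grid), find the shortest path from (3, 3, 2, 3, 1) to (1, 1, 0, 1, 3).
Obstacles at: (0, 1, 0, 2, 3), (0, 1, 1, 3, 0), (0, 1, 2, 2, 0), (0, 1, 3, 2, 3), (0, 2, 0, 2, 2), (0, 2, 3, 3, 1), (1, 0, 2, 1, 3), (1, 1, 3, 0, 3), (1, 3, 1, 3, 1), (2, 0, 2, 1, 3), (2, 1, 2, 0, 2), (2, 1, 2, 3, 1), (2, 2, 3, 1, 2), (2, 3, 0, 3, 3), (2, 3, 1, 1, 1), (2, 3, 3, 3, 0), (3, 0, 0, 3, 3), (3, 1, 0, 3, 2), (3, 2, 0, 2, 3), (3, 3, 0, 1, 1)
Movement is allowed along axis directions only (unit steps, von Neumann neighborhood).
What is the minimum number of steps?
10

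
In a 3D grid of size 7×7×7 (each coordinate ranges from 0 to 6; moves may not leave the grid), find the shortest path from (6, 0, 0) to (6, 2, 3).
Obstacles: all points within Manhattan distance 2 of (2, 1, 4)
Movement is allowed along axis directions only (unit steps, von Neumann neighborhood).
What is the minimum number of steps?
5
(one shortest path: (6, 0, 0) → (6, 1, 0) → (6, 2, 0) → (6, 2, 1) → (6, 2, 2) → (6, 2, 3))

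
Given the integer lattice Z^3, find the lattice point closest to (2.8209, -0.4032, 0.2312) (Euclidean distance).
(3, 0, 0)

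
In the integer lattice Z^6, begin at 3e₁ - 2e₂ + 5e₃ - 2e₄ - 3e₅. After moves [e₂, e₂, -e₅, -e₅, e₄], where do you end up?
(3, 0, 5, -1, -5, 0)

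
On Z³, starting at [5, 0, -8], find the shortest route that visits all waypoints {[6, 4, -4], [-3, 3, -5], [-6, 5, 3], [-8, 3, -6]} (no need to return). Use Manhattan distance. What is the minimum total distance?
39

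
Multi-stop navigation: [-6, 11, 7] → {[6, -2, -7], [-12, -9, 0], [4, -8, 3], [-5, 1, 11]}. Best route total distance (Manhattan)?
81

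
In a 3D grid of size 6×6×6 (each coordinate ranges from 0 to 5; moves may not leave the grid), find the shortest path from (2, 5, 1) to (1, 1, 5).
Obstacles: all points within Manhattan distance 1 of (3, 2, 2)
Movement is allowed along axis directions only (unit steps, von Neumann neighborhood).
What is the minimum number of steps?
9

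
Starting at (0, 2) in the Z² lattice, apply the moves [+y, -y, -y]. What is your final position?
(0, 1)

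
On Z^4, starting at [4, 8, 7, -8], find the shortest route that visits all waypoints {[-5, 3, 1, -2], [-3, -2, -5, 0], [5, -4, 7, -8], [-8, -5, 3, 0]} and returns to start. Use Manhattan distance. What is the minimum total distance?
96
(one optimal route: (4, 8, 7, -8) → (-5, 3, 1, -2) → (-3, -2, -5, 0) → (-8, -5, 3, 0) → (5, -4, 7, -8) → (4, 8, 7, -8))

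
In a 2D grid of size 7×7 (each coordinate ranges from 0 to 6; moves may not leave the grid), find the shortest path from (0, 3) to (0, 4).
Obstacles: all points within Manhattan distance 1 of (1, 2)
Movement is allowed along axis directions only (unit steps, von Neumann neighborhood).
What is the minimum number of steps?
1
(one shortest path: (0, 3) → (0, 4))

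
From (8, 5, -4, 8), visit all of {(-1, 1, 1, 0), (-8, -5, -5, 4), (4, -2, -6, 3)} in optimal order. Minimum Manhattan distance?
58
(one optimal route: (8, 5, -4, 8) → (4, -2, -6, 3) → (-8, -5, -5, 4) → (-1, 1, 1, 0))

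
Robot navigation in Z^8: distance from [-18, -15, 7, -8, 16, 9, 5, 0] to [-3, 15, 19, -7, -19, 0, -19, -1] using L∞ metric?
35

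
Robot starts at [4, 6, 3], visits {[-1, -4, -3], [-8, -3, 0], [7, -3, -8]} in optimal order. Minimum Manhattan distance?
48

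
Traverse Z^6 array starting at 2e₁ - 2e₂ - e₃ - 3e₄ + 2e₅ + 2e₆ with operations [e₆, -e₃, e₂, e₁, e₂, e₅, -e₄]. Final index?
(3, 0, -2, -4, 3, 3)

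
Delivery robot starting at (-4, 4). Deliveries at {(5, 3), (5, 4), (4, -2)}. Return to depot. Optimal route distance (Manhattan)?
30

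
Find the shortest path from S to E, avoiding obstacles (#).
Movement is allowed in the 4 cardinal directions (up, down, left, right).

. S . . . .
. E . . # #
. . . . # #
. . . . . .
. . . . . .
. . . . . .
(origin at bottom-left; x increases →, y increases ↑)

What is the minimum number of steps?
1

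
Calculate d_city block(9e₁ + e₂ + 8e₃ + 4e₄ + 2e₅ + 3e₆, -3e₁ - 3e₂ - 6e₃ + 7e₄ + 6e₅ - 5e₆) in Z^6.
45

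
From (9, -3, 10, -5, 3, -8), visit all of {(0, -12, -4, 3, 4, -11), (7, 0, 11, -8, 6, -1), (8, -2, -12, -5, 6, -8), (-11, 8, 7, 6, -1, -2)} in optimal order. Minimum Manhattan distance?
153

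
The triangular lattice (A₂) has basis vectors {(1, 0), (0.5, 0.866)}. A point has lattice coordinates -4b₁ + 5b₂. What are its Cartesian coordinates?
(-1.5, 4.33)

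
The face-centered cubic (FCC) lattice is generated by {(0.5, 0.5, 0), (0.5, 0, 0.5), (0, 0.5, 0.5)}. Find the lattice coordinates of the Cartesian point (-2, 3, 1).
-4b₂ + 6b₃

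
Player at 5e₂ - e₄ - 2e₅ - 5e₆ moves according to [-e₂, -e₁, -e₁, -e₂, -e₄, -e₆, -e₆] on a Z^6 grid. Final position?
(-2, 3, 0, -2, -2, -7)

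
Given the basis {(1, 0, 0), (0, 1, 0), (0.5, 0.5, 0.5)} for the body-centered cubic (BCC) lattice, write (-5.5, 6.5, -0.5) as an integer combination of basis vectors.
-5b₁ + 7b₂ - b₃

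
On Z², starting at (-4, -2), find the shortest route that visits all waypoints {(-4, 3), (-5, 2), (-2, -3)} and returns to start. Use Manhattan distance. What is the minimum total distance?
18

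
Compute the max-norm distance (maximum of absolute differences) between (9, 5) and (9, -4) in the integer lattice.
9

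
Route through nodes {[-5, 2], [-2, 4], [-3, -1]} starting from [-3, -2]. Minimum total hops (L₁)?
11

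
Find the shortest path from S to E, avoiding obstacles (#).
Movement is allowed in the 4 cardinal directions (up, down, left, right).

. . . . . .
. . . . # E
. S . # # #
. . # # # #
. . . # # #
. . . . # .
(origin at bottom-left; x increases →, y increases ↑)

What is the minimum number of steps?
7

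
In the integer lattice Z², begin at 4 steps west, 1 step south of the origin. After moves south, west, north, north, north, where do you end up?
(-5, 1)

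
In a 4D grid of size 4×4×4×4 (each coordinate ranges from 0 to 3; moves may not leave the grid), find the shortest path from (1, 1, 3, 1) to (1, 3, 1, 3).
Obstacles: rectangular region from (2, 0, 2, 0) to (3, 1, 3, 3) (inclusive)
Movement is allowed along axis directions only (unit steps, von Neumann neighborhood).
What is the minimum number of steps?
6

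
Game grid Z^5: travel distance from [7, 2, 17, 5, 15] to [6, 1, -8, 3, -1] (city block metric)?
45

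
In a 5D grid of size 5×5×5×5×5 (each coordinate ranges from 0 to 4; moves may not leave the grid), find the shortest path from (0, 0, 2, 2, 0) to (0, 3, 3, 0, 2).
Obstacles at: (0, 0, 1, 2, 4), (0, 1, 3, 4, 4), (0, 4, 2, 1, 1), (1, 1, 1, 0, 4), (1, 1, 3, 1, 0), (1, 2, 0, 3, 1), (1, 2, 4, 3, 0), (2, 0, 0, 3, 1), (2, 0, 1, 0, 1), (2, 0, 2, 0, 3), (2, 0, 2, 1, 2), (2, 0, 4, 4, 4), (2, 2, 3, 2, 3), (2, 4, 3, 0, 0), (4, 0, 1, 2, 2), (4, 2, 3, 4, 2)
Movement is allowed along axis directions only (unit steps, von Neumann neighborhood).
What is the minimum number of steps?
8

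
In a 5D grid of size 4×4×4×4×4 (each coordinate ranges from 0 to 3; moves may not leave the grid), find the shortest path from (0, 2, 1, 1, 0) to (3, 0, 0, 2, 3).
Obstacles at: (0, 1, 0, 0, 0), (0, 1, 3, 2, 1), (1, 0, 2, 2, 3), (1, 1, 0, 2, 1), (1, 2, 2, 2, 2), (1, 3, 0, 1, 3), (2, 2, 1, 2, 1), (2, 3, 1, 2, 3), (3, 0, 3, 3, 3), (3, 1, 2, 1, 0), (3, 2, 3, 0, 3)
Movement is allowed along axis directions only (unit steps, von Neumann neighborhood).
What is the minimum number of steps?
10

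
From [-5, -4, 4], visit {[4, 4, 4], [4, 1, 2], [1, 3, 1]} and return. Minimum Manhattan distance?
44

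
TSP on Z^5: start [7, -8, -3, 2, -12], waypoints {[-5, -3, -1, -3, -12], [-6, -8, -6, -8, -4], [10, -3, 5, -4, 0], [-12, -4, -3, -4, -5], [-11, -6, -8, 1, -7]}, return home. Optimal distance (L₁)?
152
(one optimal route: (7, -8, -3, 2, -12) → (-5, -3, -1, -3, -12) → (-12, -4, -3, -4, -5) → (-11, -6, -8, 1, -7) → (-6, -8, -6, -8, -4) → (10, -3, 5, -4, 0) → (7, -8, -3, 2, -12))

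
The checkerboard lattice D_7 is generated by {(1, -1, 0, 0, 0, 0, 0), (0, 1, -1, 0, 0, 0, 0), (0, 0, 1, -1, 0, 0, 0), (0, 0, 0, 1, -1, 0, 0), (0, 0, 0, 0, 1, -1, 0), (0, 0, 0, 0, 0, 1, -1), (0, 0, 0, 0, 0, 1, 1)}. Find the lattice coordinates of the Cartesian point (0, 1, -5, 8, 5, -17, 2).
b₂ - 4b₃ + 4b₄ + 9b₅ - 5b₆ - 3b₇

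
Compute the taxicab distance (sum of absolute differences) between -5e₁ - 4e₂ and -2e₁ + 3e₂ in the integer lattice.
10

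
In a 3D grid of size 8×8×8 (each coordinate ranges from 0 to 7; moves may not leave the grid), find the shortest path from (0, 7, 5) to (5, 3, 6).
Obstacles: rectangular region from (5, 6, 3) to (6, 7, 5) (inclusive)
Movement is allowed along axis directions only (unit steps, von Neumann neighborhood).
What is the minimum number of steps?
10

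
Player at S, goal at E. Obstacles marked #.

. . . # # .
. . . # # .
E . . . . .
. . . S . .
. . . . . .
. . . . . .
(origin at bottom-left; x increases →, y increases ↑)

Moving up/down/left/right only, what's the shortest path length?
4
(one shortest path: (3, 2) → (2, 2) → (1, 2) → (0, 2) → (0, 3))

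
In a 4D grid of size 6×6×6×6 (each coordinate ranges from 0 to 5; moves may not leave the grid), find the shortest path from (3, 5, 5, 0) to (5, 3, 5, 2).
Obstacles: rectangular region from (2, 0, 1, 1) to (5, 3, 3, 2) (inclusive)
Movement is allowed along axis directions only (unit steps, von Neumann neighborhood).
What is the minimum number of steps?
6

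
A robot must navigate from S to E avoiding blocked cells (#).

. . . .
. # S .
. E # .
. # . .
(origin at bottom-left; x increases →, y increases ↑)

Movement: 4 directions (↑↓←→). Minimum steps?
6
(one shortest path: (2, 2) → (2, 3) → (1, 3) → (0, 3) → (0, 2) → (0, 1) → (1, 1))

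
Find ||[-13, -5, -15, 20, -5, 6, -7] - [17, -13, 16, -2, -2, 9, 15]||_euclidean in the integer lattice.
53.9537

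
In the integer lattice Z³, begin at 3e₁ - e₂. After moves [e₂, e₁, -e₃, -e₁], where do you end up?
(3, 0, -1)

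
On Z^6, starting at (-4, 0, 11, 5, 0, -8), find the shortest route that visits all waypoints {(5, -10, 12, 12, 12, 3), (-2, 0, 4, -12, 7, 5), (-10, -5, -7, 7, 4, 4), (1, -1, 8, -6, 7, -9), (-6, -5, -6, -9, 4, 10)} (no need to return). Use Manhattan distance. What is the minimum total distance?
166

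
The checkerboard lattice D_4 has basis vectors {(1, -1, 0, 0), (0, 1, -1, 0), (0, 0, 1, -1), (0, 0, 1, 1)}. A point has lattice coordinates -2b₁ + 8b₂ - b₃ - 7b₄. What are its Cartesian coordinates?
(-2, 10, -16, -6)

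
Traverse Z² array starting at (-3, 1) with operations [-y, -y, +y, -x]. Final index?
(-4, 0)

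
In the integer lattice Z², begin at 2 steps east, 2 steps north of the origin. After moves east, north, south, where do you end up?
(3, 2)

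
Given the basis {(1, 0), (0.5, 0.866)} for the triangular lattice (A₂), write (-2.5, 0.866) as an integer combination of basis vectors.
-3b₁ + b₂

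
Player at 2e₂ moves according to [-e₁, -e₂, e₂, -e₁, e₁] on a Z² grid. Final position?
(-1, 2)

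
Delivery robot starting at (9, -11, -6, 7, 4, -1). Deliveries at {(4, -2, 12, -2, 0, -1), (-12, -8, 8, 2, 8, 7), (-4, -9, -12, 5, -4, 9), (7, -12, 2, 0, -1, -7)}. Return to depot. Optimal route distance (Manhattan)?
194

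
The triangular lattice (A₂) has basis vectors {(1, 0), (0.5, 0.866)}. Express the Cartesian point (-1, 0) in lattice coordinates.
-b₁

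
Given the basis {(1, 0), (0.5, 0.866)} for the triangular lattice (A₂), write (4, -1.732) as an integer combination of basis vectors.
5b₁ - 2b₂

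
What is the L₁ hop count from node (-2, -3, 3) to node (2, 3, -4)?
17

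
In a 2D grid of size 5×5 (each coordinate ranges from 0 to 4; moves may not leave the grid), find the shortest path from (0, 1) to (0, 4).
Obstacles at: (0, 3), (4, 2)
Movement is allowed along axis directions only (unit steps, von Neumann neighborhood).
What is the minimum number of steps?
5
(one shortest path: (0, 1) → (1, 1) → (1, 2) → (1, 3) → (1, 4) → (0, 4))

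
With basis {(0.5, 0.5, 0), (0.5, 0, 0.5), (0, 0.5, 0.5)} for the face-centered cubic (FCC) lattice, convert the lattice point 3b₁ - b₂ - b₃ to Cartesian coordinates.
(1, 1, -1)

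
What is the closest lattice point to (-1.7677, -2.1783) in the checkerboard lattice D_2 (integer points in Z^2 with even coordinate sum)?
(-2, -2)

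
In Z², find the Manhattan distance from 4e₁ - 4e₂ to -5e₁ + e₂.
14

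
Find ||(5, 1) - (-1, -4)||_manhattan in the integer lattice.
11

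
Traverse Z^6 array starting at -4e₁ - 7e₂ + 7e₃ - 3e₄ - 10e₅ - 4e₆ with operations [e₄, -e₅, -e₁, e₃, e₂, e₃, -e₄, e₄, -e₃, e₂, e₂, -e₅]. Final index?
(-5, -4, 8, -2, -12, -4)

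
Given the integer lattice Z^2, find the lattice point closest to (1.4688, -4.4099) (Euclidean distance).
(1, -4)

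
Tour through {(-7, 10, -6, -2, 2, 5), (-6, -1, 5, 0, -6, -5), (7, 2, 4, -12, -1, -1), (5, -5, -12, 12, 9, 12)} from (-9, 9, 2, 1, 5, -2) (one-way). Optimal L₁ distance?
177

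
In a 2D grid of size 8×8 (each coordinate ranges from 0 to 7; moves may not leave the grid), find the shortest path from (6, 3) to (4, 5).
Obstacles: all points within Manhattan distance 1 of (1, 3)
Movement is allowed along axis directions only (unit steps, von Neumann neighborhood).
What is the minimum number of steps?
4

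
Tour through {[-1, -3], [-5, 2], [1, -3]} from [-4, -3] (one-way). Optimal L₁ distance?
16
(one optimal route: (-4, -3) → (-1, -3) → (1, -3) → (-5, 2))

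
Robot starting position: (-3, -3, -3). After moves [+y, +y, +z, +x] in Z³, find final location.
(-2, -1, -2)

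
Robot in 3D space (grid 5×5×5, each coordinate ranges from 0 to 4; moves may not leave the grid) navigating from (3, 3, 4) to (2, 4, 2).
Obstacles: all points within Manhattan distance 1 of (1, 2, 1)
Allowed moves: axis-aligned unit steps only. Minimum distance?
4
(one shortest path: (3, 3, 4) → (2, 3, 4) → (2, 4, 4) → (2, 4, 3) → (2, 4, 2))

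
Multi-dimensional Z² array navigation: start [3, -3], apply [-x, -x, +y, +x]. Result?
(2, -2)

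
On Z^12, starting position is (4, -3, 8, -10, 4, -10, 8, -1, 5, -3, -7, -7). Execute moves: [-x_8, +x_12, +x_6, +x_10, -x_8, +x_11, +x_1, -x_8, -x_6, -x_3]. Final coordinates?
(5, -3, 7, -10, 4, -10, 8, -4, 5, -2, -6, -6)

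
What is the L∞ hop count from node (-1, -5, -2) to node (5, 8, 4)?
13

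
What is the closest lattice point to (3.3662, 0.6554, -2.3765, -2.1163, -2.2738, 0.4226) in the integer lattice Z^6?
(3, 1, -2, -2, -2, 0)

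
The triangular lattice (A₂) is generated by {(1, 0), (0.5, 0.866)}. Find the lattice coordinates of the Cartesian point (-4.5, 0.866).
-5b₁ + b₂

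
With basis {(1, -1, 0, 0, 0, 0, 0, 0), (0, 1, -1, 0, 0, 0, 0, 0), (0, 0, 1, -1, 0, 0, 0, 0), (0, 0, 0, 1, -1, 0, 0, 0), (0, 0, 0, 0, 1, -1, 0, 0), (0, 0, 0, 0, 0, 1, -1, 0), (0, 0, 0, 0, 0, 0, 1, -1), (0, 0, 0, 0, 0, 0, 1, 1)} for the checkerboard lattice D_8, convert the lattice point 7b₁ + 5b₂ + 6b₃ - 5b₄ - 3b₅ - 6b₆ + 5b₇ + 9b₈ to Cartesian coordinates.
(7, -2, 1, -11, 2, -3, 20, 4)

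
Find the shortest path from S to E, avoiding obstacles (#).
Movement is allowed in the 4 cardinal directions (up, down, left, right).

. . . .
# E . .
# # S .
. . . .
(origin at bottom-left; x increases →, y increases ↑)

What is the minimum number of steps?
2
(one shortest path: (2, 1) → (2, 2) → (1, 2))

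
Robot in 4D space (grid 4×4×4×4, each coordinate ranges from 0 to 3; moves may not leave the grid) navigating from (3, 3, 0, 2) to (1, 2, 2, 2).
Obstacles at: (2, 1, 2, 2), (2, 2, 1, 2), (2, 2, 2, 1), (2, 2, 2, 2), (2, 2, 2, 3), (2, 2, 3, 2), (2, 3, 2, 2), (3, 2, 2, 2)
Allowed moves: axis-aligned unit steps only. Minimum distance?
5
(one shortest path: (3, 3, 0, 2) → (2, 3, 0, 2) → (1, 3, 0, 2) → (1, 2, 0, 2) → (1, 2, 1, 2) → (1, 2, 2, 2))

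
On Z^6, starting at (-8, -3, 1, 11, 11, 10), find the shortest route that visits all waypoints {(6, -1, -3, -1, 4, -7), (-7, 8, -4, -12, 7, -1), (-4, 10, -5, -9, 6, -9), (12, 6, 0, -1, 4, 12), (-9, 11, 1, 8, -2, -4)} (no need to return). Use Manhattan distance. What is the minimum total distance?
175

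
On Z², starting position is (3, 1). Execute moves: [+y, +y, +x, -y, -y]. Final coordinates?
(4, 1)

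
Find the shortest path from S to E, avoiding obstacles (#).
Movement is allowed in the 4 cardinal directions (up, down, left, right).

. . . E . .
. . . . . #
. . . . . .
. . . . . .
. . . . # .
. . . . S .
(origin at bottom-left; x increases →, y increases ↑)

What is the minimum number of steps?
6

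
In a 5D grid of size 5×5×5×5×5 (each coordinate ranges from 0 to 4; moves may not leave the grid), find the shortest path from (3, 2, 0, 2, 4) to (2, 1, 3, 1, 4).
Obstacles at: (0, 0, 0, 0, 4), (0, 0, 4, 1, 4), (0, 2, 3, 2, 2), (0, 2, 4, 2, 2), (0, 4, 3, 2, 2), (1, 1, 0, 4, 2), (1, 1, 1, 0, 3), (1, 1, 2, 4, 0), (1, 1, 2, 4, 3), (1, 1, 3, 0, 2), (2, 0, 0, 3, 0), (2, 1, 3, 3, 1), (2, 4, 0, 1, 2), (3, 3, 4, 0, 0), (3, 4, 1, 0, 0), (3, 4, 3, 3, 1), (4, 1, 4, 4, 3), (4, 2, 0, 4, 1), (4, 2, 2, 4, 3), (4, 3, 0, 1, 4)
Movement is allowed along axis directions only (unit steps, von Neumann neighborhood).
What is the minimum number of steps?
6
(one shortest path: (3, 2, 0, 2, 4) → (2, 2, 0, 2, 4) → (2, 1, 0, 2, 4) → (2, 1, 1, 2, 4) → (2, 1, 2, 2, 4) → (2, 1, 3, 2, 4) → (2, 1, 3, 1, 4))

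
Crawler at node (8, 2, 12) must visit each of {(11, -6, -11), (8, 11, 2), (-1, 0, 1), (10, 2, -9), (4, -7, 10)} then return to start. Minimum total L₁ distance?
118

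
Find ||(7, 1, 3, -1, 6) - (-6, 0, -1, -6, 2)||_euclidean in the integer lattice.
15.0665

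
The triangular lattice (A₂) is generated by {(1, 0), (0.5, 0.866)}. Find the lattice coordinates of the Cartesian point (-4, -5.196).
-b₁ - 6b₂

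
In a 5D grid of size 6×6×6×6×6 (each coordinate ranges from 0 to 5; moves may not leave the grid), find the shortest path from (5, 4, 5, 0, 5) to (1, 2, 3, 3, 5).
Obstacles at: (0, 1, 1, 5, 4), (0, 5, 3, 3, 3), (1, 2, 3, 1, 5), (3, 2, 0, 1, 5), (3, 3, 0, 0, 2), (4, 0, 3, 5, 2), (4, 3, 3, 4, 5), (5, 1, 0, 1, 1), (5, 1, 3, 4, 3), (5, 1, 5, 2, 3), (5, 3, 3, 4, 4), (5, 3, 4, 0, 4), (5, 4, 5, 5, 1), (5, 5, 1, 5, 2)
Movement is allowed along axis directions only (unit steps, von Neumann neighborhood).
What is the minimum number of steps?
11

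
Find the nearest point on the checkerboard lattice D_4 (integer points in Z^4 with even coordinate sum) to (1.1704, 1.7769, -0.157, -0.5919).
(1, 2, 0, -1)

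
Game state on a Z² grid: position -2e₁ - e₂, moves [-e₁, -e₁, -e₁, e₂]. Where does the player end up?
(-5, 0)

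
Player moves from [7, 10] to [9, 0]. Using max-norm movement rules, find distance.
10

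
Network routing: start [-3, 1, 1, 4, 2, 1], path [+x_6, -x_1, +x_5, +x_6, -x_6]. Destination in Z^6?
(-4, 1, 1, 4, 3, 2)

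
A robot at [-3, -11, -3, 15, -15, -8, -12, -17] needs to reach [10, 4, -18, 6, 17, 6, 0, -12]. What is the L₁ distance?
115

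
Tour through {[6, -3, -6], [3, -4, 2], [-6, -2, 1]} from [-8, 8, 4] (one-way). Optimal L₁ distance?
39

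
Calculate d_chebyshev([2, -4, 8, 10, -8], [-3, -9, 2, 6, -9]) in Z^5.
6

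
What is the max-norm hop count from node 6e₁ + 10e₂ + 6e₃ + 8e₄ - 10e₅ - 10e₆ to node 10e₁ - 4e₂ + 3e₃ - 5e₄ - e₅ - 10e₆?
14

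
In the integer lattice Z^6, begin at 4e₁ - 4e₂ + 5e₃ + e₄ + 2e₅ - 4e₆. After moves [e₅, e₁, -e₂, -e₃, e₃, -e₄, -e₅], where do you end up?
(5, -5, 5, 0, 2, -4)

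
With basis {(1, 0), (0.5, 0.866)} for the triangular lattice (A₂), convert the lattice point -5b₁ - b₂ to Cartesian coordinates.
(-5.5, -0.866)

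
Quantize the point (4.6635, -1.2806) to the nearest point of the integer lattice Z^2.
(5, -1)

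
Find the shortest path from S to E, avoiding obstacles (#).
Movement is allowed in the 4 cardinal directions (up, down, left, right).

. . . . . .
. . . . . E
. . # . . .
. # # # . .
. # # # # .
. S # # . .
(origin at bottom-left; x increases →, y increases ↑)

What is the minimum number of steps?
10
(one shortest path: (1, 0) → (0, 0) → (0, 1) → (0, 2) → (0, 3) → (1, 3) → (1, 4) → (2, 4) → (3, 4) → (4, 4) → (5, 4))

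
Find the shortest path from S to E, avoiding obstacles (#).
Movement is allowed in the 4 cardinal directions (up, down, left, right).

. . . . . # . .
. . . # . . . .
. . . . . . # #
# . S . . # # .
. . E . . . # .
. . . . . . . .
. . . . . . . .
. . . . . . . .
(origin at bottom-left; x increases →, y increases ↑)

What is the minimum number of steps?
1
(one shortest path: (2, 4) → (2, 3))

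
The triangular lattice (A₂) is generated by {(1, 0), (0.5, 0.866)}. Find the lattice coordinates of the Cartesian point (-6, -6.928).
-2b₁ - 8b₂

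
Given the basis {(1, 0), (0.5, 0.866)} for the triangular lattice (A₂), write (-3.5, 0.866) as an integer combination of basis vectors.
-4b₁ + b₂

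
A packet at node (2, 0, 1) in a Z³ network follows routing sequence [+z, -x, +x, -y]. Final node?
(2, -1, 2)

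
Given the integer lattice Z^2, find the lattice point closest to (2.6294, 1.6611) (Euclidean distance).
(3, 2)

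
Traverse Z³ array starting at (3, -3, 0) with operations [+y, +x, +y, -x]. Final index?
(3, -1, 0)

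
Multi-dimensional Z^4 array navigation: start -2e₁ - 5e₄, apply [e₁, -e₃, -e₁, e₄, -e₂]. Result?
(-2, -1, -1, -4)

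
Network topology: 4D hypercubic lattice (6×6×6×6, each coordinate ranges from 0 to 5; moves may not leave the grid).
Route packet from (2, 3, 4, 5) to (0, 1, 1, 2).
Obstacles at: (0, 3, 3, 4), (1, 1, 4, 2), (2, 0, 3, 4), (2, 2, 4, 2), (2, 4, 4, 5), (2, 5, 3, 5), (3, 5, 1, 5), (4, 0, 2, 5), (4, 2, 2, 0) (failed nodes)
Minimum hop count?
10
(one shortest path: (2, 3, 4, 5) → (1, 3, 4, 5) → (0, 3, 4, 5) → (0, 2, 4, 5) → (0, 1, 4, 5) → (0, 1, 3, 5) → (0, 1, 2, 5) → (0, 1, 1, 5) → (0, 1, 1, 4) → (0, 1, 1, 3) → (0, 1, 1, 2))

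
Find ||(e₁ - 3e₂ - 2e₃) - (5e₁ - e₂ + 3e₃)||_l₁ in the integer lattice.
11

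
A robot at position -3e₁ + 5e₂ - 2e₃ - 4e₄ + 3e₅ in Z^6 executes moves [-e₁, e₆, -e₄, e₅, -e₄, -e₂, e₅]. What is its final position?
(-4, 4, -2, -6, 5, 1)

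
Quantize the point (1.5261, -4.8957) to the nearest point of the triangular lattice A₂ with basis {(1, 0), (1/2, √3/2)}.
(2, -5.196)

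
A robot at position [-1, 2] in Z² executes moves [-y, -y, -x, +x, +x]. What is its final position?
(0, 0)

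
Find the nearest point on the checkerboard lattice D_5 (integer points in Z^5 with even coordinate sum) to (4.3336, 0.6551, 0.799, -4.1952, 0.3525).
(4, 1, 1, -4, 0)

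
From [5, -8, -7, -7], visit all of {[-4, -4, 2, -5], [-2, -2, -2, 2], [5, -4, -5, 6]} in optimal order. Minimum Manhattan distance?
50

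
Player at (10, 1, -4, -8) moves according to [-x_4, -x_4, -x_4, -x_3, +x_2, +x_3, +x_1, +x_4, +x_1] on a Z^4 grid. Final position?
(12, 2, -4, -10)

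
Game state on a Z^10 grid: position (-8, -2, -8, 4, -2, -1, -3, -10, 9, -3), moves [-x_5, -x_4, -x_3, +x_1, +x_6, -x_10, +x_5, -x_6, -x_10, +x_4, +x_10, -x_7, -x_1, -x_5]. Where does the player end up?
(-8, -2, -9, 4, -3, -1, -4, -10, 9, -4)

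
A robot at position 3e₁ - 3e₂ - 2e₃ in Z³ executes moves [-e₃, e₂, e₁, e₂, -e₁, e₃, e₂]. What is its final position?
(3, 0, -2)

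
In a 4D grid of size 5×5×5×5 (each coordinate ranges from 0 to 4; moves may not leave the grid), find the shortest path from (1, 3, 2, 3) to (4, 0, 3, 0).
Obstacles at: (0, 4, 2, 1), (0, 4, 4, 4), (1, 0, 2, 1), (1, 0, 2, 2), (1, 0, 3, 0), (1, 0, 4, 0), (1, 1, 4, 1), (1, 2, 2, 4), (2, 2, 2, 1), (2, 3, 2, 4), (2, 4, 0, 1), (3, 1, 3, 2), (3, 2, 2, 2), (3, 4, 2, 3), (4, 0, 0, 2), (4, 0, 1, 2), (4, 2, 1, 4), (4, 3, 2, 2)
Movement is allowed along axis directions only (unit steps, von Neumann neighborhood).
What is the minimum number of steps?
10
(one shortest path: (1, 3, 2, 3) → (2, 3, 2, 3) → (3, 3, 2, 3) → (4, 3, 2, 3) → (4, 2, 2, 3) → (4, 1, 2, 3) → (4, 0, 2, 3) → (4, 0, 3, 3) → (4, 0, 3, 2) → (4, 0, 3, 1) → (4, 0, 3, 0))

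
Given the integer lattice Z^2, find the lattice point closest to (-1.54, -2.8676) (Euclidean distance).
(-2, -3)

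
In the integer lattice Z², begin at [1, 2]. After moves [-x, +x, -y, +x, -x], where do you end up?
(1, 1)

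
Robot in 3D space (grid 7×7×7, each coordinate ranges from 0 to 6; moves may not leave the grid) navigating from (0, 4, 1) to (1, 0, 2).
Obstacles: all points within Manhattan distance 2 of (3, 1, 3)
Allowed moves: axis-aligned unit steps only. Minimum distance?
6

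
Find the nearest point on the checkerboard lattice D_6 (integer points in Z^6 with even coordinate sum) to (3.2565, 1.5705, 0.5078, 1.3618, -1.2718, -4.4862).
(3, 2, 1, 1, -1, -4)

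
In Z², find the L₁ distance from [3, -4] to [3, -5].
1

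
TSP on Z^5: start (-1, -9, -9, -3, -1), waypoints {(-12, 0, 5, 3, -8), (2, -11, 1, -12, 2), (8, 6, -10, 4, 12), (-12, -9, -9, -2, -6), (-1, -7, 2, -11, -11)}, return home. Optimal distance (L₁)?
212
(one optimal route: (-1, -9, -9, -3, -1) → (8, 6, -10, 4, 12) → (2, -11, 1, -12, 2) → (-1, -7, 2, -11, -11) → (-12, 0, 5, 3, -8) → (-12, -9, -9, -2, -6) → (-1, -9, -9, -3, -1))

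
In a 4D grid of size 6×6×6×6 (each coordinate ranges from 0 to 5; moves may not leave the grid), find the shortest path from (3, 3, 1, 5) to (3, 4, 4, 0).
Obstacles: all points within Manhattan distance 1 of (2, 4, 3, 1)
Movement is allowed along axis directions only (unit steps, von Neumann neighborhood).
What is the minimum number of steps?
9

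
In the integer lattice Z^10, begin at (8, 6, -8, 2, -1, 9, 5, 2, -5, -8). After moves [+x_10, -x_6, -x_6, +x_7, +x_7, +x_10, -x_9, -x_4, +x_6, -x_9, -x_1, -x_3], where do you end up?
(7, 6, -9, 1, -1, 8, 7, 2, -7, -6)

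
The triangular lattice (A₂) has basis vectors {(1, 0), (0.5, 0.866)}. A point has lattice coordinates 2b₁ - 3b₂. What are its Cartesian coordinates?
(0.5, -2.598)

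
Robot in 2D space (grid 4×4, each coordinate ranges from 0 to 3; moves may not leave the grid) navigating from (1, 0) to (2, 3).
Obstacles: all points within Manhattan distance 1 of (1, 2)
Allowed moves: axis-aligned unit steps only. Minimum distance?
6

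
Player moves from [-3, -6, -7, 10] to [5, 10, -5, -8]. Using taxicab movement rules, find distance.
44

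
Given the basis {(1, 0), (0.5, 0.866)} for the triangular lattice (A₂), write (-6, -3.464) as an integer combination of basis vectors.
-4b₁ - 4b₂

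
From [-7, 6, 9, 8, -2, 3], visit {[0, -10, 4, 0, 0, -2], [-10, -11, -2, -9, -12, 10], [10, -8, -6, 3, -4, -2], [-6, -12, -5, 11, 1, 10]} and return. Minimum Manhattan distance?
218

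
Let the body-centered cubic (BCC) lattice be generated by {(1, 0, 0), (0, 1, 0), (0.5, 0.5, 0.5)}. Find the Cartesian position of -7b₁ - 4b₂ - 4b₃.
(-9, -6, -2)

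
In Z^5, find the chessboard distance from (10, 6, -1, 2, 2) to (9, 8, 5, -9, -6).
11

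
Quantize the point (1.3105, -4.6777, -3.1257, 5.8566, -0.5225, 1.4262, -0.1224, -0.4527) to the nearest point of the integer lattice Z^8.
(1, -5, -3, 6, -1, 1, 0, 0)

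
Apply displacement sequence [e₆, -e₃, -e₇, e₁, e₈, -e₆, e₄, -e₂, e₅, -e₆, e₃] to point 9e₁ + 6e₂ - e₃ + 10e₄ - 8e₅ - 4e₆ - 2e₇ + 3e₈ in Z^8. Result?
(10, 5, -1, 11, -7, -5, -3, 4)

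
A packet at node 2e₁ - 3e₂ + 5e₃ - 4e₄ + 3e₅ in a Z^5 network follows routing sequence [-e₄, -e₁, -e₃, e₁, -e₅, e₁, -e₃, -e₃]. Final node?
(3, -3, 2, -5, 2)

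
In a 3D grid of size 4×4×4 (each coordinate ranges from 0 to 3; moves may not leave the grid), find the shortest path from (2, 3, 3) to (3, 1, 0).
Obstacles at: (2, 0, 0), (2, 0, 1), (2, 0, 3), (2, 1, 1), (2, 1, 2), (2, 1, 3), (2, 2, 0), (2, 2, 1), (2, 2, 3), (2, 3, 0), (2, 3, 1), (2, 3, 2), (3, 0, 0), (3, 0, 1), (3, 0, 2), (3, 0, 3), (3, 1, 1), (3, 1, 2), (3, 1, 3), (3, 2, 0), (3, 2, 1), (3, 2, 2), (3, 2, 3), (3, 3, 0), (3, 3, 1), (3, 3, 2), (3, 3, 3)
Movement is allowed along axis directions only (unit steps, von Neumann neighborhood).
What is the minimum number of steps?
8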